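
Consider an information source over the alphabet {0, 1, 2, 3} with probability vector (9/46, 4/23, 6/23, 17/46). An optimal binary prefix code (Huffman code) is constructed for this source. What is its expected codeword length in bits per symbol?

Repeatedly combine the two least-probable nodes; the expected code length is the sum of the merged weights.
merge 4/23 + 9/46 → 17/46
merge 6/23 + 17/46 → 29/46
merge 17/46 + 29/46 → 1
L = 17/46 + 29/46 + 1 = 2 bits/symbol.

2 bits/symbol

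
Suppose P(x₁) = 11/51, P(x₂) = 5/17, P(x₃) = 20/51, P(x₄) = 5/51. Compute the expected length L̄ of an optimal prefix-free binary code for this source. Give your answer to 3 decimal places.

Repeatedly combine the two least-probable nodes; the expected code length is the sum of the merged weights.
merge 5/51 + 11/51 → 16/51
merge 5/17 + 16/51 → 31/51
merge 20/51 + 31/51 → 1
L = 16/51 + 31/51 + 1 = 98/51 ≈ 1.922 bits/symbol.

1.922 bits/symbol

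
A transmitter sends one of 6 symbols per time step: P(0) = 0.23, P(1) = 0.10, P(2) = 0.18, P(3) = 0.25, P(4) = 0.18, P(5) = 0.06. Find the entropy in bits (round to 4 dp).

H = −Σ pᵢ log₂ pᵢ.
−0.23·log₂(0.23) = 0.4877
−0.10·log₂(0.10) = 0.3322
−0.18·log₂(0.18) = 0.4453
−0.25·log₂(0.25) = 0.5000
−0.18·log₂(0.18) = 0.4453
−0.06·log₂(0.06) = 0.2435
Sum ≈ 2.4540 → 2.4540 bits.

2.4540 bits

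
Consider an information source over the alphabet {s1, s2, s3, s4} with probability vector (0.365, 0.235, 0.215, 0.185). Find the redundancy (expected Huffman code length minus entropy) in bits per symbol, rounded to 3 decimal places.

0.051 bits

Entropy H = −Σ p log₂ p ≈ 1.9488 bits.
Huffman merges: 37/200+43/200→2/5; 47/200+73/200→3/5; 2/5+3/5→1. L = 2 ≈ 2.0000.
L − H = 2.0000 − 1.9488 = 0.051 bits.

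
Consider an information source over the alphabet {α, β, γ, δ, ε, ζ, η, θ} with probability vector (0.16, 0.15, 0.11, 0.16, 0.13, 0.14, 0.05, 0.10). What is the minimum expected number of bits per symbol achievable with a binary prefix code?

Repeatedly combine the two least-probable nodes; the expected code length is the sum of the merged weights.
merge 1/20 + 1/10 → 3/20
merge 11/100 + 13/100 → 6/25
merge 7/50 + 3/20 → 29/100
merge 3/20 + 4/25 → 31/100
merge 4/25 + 6/25 → 2/5
merge 29/100 + 31/100 → 3/5
merge 2/5 + 3/5 → 1
L = 3/20 + 6/25 + 29/100 + 31/100 + 2/5 + 3/5 + 1 = 299/100 = 2.99 bits/symbol.

2.99 bits/symbol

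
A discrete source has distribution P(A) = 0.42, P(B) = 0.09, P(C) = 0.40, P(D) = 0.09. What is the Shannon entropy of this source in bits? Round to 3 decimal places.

1.680 bits

H = −Σ pᵢ log₂ pᵢ.
−0.42·log₂(0.42) = 0.5256
−0.09·log₂(0.09) = 0.3127
−0.40·log₂(0.40) = 0.5288
−0.09·log₂(0.09) = 0.3127
Sum ≈ 1.6797 → 1.680 bits.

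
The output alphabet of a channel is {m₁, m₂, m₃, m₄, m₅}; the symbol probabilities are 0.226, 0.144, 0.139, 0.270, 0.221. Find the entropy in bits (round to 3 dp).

H = −Σ pᵢ log₂ pᵢ.
−0.226·log₂(0.226) = 0.4849
−0.144·log₂(0.144) = 0.4026
−0.139·log₂(0.139) = 0.3957
−0.270·log₂(0.270) = 0.5100
−0.221·log₂(0.221) = 0.4813
Sum ≈ 2.2746 → 2.275 bits.

2.275 bits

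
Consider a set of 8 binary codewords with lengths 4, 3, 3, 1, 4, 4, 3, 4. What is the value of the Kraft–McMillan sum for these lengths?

1.125

With common denominator 2^4 = 16: Σ 2^(−ℓᵢ) = 1/16 + 2/16 + 2/16 + 8/16 + 1/16 + 1/16 + 2/16 + 1/16 = 18/16 = 1.125.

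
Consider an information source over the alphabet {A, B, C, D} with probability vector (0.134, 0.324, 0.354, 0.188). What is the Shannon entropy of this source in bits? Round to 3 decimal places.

1.899 bits

H = −Σ pᵢ log₂ pᵢ.
−0.134·log₂(0.134) = 0.3886
−0.324·log₂(0.324) = 0.5268
−0.354·log₂(0.354) = 0.5304
−0.188·log₂(0.188) = 0.4533
Sum ≈ 1.8990 → 1.899 bits.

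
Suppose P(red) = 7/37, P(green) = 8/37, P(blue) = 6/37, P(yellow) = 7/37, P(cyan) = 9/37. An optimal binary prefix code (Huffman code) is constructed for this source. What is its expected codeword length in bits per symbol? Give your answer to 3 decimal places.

Repeatedly combine the two least-probable nodes; the expected code length is the sum of the merged weights.
merge 6/37 + 7/37 → 13/37
merge 7/37 + 8/37 → 15/37
merge 9/37 + 13/37 → 22/37
merge 15/37 + 22/37 → 1
L = 13/37 + 15/37 + 22/37 + 1 = 87/37 ≈ 2.351 bits/symbol.

2.351 bits/symbol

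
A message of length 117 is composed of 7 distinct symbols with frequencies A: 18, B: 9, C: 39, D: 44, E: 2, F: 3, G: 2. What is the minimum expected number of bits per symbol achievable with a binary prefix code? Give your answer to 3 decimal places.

Probabilities are the counts divided by 117.
Repeatedly combine the two least-probable nodes; the expected code length is the sum of the merged weights.
merge 2/117 + 2/117 → 4/117
merge 1/39 + 4/117 → 7/117
merge 7/117 + 1/13 → 16/117
merge 16/117 + 2/13 → 34/117
merge 34/117 + 1/3 → 73/117
merge 44/117 + 73/117 → 1
L = 4/117 + 7/117 + 16/117 + 34/117 + 73/117 + 1 = 251/117 ≈ 2.145 bits/symbol.

2.145 bits/symbol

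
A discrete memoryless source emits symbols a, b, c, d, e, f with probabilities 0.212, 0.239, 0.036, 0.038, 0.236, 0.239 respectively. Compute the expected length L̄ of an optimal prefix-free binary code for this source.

2.36 bits/symbol

Repeatedly combine the two least-probable nodes; the expected code length is the sum of the merged weights.
merge 9/250 + 19/500 → 37/500
merge 37/500 + 53/250 → 143/500
merge 59/250 + 239/1000 → 19/40
merge 239/1000 + 143/500 → 21/40
merge 19/40 + 21/40 → 1
L = 37/500 + 143/500 + 19/40 + 21/40 + 1 = 59/25 = 2.36 bits/symbol.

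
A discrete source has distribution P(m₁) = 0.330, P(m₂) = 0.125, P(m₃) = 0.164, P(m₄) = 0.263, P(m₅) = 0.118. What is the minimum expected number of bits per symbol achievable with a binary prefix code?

2.243 bits/symbol

Repeatedly combine the two least-probable nodes; the expected code length is the sum of the merged weights.
merge 59/500 + 1/8 → 243/1000
merge 41/250 + 243/1000 → 407/1000
merge 263/1000 + 33/100 → 593/1000
merge 407/1000 + 593/1000 → 1
L = 243/1000 + 407/1000 + 593/1000 + 1 = 2243/1000 = 2.243 bits/symbol.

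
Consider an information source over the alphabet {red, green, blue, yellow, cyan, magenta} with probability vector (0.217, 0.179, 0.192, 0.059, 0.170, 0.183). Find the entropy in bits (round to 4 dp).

H = −Σ pᵢ log₂ pᵢ.
−0.217·log₂(0.217) = 0.4783
−0.179·log₂(0.179) = 0.4443
−0.192·log₂(0.192) = 0.4571
−0.059·log₂(0.059) = 0.2409
−0.170·log₂(0.170) = 0.4346
−0.183·log₂(0.183) = 0.4484
Sum ≈ 2.5036 → 2.5036 bits.

2.5036 bits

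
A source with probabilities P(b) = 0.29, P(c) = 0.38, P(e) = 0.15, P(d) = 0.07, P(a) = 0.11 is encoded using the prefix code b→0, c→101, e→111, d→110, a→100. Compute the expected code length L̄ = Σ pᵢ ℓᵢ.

2.42 bits/symbol

L̄ = Σ pᵢ·ℓᵢ = 0.29·1 + 0.38·3 + 0.15·3 + 0.07·3 + 0.11·3 = 2.42 bits/symbol.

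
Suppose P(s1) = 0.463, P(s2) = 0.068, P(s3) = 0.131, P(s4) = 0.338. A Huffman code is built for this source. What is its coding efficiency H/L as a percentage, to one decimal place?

97.4%

Entropy H = −Σ p log₂ p ≈ 1.6912 bits.
Huffman merges: 17/250+131/1000→199/1000; 199/1000+169/500→537/1000; 463/1000+537/1000→1. L = 217/125 ≈ 1.7360.
Efficiency = H/L = 1.6912/1.7360 = 97.4%.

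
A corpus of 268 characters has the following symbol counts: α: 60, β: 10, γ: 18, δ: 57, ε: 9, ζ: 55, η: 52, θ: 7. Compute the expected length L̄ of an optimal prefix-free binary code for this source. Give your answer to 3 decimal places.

Probabilities are the counts divided by 268.
Repeatedly combine the two least-probable nodes; the expected code length is the sum of the merged weights.
merge 7/268 + 9/268 → 4/67
merge 5/134 + 4/67 → 13/134
merge 9/134 + 13/134 → 11/67
merge 11/67 + 13/67 → 24/67
merge 55/268 + 57/268 → 28/67
merge 15/67 + 24/67 → 39/67
merge 28/67 + 39/67 → 1
L = 4/67 + 13/134 + 11/67 + 24/67 + 28/67 + 39/67 + 1 = 359/134 ≈ 2.679 bits/symbol.

2.679 bits/symbol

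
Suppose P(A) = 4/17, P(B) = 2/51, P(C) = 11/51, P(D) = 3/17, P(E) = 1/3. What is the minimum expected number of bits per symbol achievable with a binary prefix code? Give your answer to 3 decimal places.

2.216 bits/symbol

Repeatedly combine the two least-probable nodes; the expected code length is the sum of the merged weights.
merge 2/51 + 3/17 → 11/51
merge 11/51 + 11/51 → 22/51
merge 4/17 + 1/3 → 29/51
merge 22/51 + 29/51 → 1
L = 11/51 + 22/51 + 29/51 + 1 = 113/51 ≈ 2.216 bits/symbol.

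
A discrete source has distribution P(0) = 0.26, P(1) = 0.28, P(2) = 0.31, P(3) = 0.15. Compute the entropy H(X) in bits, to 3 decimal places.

H = −Σ pᵢ log₂ pᵢ.
−0.26·log₂(0.26) = 0.5053
−0.28·log₂(0.28) = 0.5142
−0.31·log₂(0.31) = 0.5238
−0.15·log₂(0.15) = 0.4105
Sum ≈ 1.9538 → 1.954 bits.

1.954 bits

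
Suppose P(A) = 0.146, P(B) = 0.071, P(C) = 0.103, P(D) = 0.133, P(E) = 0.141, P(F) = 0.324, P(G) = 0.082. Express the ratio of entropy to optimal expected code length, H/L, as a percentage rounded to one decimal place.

Entropy H = −Σ p log₂ p ≈ 2.6223 bits.
Huffman merges: 71/1000+41/500→153/1000; 103/1000+133/1000→59/250; 141/1000+73/500→287/1000; 153/1000+59/250→389/1000; 287/1000+81/250→611/1000; 389/1000+611/1000→1. L = 669/250 ≈ 2.6760.
Efficiency = H/L = 2.6223/2.6760 = 98.0%.

98.0%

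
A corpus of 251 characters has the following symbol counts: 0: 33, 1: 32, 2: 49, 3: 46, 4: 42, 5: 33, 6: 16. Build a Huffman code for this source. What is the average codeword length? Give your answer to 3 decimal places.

Probabilities are the counts divided by 251.
Repeatedly combine the two least-probable nodes; the expected code length is the sum of the merged weights.
merge 16/251 + 32/251 → 48/251
merge 33/251 + 33/251 → 66/251
merge 42/251 + 46/251 → 88/251
merge 48/251 + 49/251 → 97/251
merge 66/251 + 88/251 → 154/251
merge 97/251 + 154/251 → 1
L = 48/251 + 66/251 + 88/251 + 97/251 + 154/251 + 1 = 704/251 ≈ 2.805 bits/symbol.

2.805 bits/symbol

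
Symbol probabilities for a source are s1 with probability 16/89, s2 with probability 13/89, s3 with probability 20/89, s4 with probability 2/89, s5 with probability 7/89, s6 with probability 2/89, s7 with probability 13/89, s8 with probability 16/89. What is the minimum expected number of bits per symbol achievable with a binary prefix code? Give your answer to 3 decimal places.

2.764 bits/symbol

Repeatedly combine the two least-probable nodes; the expected code length is the sum of the merged weights.
merge 2/89 + 2/89 → 4/89
merge 4/89 + 7/89 → 11/89
merge 11/89 + 13/89 → 24/89
merge 13/89 + 16/89 → 29/89
merge 16/89 + 20/89 → 36/89
merge 24/89 + 29/89 → 53/89
merge 36/89 + 53/89 → 1
L = 4/89 + 11/89 + 24/89 + 29/89 + 36/89 + 53/89 + 1 = 246/89 ≈ 2.764 bits/symbol.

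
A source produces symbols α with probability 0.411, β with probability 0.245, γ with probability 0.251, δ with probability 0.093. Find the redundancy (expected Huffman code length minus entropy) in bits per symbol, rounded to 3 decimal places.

0.083 bits

Entropy H = −Σ p log₂ p ≈ 1.8436 bits.
Huffman merges: 93/1000+49/200→169/500; 251/1000+169/500→589/1000; 411/1000+589/1000→1. L = 1927/1000 ≈ 1.9270.
L − H = 1.9270 − 1.8436 = 0.083 bits.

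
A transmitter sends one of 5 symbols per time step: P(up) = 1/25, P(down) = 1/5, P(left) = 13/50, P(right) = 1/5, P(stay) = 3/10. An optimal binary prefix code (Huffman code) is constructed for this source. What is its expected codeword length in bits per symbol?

2.24 bits/symbol

Repeatedly combine the two least-probable nodes; the expected code length is the sum of the merged weights.
merge 1/25 + 1/5 → 6/25
merge 1/5 + 6/25 → 11/25
merge 13/50 + 3/10 → 14/25
merge 11/25 + 14/25 → 1
L = 6/25 + 11/25 + 14/25 + 1 = 56/25 = 2.24 bits/symbol.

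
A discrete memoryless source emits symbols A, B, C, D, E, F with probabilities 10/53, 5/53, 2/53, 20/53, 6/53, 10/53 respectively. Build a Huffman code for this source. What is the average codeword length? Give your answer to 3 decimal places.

Repeatedly combine the two least-probable nodes; the expected code length is the sum of the merged weights.
merge 2/53 + 5/53 → 7/53
merge 6/53 + 7/53 → 13/53
merge 10/53 + 10/53 → 20/53
merge 13/53 + 20/53 → 33/53
merge 20/53 + 33/53 → 1
L = 7/53 + 13/53 + 20/53 + 33/53 + 1 = 126/53 ≈ 2.377 bits/symbol.

2.377 bits/symbol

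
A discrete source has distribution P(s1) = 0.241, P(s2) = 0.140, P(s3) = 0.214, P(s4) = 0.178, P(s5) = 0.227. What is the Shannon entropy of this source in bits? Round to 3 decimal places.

2.297 bits

H = −Σ pᵢ log₂ pᵢ.
−0.241·log₂(0.241) = 0.4947
−0.140·log₂(0.140) = 0.3971
−0.214·log₂(0.214) = 0.4760
−0.178·log₂(0.178) = 0.4432
−0.227·log₂(0.227) = 0.4856
Sum ≈ 2.2967 → 2.297 bits.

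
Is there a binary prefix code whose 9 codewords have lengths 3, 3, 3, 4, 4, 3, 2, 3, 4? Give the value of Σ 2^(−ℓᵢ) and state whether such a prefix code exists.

With common denominator 2^4 = 16: Σ 2^(−ℓᵢ) = 2/16 + 2/16 + 2/16 + 1/16 + 1/16 + 2/16 + 4/16 + 2/16 + 1/16 = 17/16 = 1.0625.
Kraft's inequality requires Σ ≤ 1; here Σ = 1.0625 > 1, so no such prefix code exists.

1.0625; no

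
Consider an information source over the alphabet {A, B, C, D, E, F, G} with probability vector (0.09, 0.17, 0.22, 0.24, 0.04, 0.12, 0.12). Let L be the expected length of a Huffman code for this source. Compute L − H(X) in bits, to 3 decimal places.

Entropy H = −Σ p log₂ p ≈ 2.6418 bits.
Huffman merges: 1/25+9/100→13/100; 3/25+3/25→6/25; 13/100+17/100→3/10; 11/50+6/25→23/50; 6/25+3/10→27/50; 23/50+27/50→1. L = 267/100 ≈ 2.6700.
L − H = 2.6700 − 2.6418 = 0.028 bits.

0.028 bits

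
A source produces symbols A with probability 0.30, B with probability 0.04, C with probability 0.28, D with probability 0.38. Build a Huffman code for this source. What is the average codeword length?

1.94 bits/symbol

Repeatedly combine the two least-probable nodes; the expected code length is the sum of the merged weights.
merge 1/25 + 7/25 → 8/25
merge 3/10 + 8/25 → 31/50
merge 19/50 + 31/50 → 1
L = 8/25 + 31/50 + 1 = 97/50 = 1.94 bits/symbol.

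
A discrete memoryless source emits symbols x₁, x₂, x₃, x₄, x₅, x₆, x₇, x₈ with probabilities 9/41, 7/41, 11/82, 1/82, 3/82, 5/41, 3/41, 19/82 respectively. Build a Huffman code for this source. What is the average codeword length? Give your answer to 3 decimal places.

2.720 bits/symbol

Repeatedly combine the two least-probable nodes; the expected code length is the sum of the merged weights.
merge 1/82 + 3/82 → 2/41
merge 2/41 + 3/41 → 5/41
merge 5/41 + 5/41 → 10/41
merge 11/82 + 7/41 → 25/82
merge 9/41 + 19/82 → 37/82
merge 10/41 + 25/82 → 45/82
merge 37/82 + 45/82 → 1
L = 2/41 + 5/41 + 10/41 + 25/82 + 37/82 + 45/82 + 1 = 223/82 ≈ 2.720 bits/symbol.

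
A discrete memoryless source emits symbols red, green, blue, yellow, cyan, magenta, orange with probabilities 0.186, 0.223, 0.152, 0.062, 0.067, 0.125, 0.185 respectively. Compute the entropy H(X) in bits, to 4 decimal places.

2.6826 bits

H = −Σ pᵢ log₂ pᵢ.
−0.186·log₂(0.186) = 0.4514
−0.223·log₂(0.223) = 0.4828
−0.152·log₂(0.152) = 0.4131
−0.062·log₂(0.062) = 0.2487
−0.067·log₂(0.067) = 0.2613
−0.125·log₂(0.125) = 0.3750
−0.185·log₂(0.185) = 0.4504
Sum ≈ 2.6826 → 2.6826 bits.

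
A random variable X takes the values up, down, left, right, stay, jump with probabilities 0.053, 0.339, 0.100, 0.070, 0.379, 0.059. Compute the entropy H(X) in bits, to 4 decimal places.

2.1258 bits

H = −Σ pᵢ log₂ pᵢ.
−0.053·log₂(0.053) = 0.2246
−0.339·log₂(0.339) = 0.5291
−0.100·log₂(0.100) = 0.3322
−0.070·log₂(0.070) = 0.2686
−0.379·log₂(0.379) = 0.5305
−0.059·log₂(0.059) = 0.2409
Sum ≈ 2.1258 → 2.1258 bits.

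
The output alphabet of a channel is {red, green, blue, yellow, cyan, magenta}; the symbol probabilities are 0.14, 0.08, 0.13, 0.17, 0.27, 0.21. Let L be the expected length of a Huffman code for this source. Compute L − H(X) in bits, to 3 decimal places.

0.031 bits

Entropy H = −Σ p log₂ p ≈ 2.4887 bits.
Huffman merges: 2/25+13/100→21/100; 7/50+17/100→31/100; 21/100+21/100→21/50; 27/100+31/100→29/50; 21/50+29/50→1. L = 63/25 ≈ 2.5200.
L − H = 2.5200 − 2.4887 = 0.031 bits.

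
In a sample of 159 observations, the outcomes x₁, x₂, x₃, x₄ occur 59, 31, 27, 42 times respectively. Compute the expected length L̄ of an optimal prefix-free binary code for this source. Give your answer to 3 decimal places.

Probabilities are the counts divided by 159.
Repeatedly combine the two least-probable nodes; the expected code length is the sum of the merged weights.
merge 9/53 + 31/159 → 58/159
merge 14/53 + 58/159 → 100/159
merge 59/159 + 100/159 → 1
L = 58/159 + 100/159 + 1 = 317/159 ≈ 1.994 bits/symbol.

1.994 bits/symbol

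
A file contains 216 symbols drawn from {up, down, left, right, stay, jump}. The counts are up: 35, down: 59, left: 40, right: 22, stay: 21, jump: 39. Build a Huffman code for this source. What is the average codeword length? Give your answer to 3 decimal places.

Probabilities are the counts divided by 216.
Repeatedly combine the two least-probable nodes; the expected code length is the sum of the merged weights.
merge 7/72 + 11/108 → 43/216
merge 35/216 + 13/72 → 37/108
merge 5/27 + 43/216 → 83/216
merge 59/216 + 37/108 → 133/216
merge 83/216 + 133/216 → 1
L = 43/216 + 37/108 + 83/216 + 133/216 + 1 = 61/24 ≈ 2.542 bits/symbol.

2.542 bits/symbol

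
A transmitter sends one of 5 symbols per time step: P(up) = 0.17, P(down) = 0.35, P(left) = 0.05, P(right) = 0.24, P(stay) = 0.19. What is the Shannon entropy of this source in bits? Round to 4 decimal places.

2.1301 bits

H = −Σ pᵢ log₂ pᵢ.
−0.17·log₂(0.17) = 0.4346
−0.35·log₂(0.35) = 0.5301
−0.05·log₂(0.05) = 0.2161
−0.24·log₂(0.24) = 0.4941
−0.19·log₂(0.19) = 0.4552
Sum ≈ 2.1301 → 2.1301 bits.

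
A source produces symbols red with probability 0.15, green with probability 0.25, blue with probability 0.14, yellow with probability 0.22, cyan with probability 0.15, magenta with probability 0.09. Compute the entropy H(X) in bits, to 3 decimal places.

H = −Σ pᵢ log₂ pᵢ.
−0.15·log₂(0.15) = 0.4105
−0.25·log₂(0.25) = 0.5000
−0.14·log₂(0.14) = 0.3971
−0.22·log₂(0.22) = 0.4806
−0.15·log₂(0.15) = 0.4105
−0.09·log₂(0.09) = 0.3127
Sum ≈ 2.5114 → 2.511 bits.

2.511 bits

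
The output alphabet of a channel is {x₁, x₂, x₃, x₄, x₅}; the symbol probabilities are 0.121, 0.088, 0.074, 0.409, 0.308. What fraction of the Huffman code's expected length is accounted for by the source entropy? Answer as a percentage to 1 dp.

Entropy H = −Σ p log₂ p ≈ 2.0060 bits.
Huffman merges: 37/500+11/125→81/500; 121/1000+81/500→283/1000; 283/1000+77/250→591/1000; 409/1000+591/1000→1. L = 509/250 ≈ 2.0360.
Efficiency = H/L = 2.0060/2.0360 = 98.5%.

98.5%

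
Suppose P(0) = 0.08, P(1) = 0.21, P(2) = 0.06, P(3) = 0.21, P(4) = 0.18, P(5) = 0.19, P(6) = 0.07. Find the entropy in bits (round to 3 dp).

2.650 bits

H = −Σ pᵢ log₂ pᵢ.
−0.08·log₂(0.08) = 0.2915
−0.21·log₂(0.21) = 0.4728
−0.06·log₂(0.06) = 0.2435
−0.21·log₂(0.21) = 0.4728
−0.18·log₂(0.18) = 0.4453
−0.19·log₂(0.19) = 0.4552
−0.07·log₂(0.07) = 0.2686
Sum ≈ 2.6498 → 2.650 bits.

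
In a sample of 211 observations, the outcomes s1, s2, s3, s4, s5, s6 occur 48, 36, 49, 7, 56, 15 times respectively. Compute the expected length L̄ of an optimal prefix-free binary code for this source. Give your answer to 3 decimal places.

Probabilities are the counts divided by 211.
Repeatedly combine the two least-probable nodes; the expected code length is the sum of the merged weights.
merge 7/211 + 15/211 → 22/211
merge 22/211 + 36/211 → 58/211
merge 48/211 + 49/211 → 97/211
merge 56/211 + 58/211 → 114/211
merge 97/211 + 114/211 → 1
L = 22/211 + 58/211 + 97/211 + 114/211 + 1 = 502/211 ≈ 2.379 bits/symbol.

2.379 bits/symbol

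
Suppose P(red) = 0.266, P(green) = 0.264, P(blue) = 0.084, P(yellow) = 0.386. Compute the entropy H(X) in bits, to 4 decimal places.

1.8457 bits

H = −Σ pᵢ log₂ pᵢ.
−0.266·log₂(0.266) = 0.5082
−0.264·log₂(0.264) = 0.5072
−0.084·log₂(0.084) = 0.3002
−0.386·log₂(0.386) = 0.5301
Sum ≈ 1.8457 → 1.8457 bits.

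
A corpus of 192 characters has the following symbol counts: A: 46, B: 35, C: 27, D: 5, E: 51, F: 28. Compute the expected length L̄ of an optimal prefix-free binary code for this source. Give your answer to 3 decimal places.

Probabilities are the counts divided by 192.
Repeatedly combine the two least-probable nodes; the expected code length is the sum of the merged weights.
merge 5/192 + 9/64 → 1/6
merge 7/48 + 1/6 → 5/16
merge 35/192 + 23/96 → 27/64
merge 17/64 + 5/16 → 37/64
merge 27/64 + 37/64 → 1
L = 1/6 + 5/16 + 27/64 + 37/64 + 1 = 119/48 ≈ 2.479 bits/symbol.

2.479 bits/symbol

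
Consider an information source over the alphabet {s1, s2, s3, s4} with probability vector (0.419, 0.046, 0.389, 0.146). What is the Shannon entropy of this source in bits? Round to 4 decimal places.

H = −Σ pᵢ log₂ pᵢ.
−0.419·log₂(0.419) = 0.5258
−0.046·log₂(0.046) = 0.2043
−0.389·log₂(0.389) = 0.5299
−0.146·log₂(0.146) = 0.4053
Sum ≈ 1.6653 → 1.6653 bits.

1.6653 bits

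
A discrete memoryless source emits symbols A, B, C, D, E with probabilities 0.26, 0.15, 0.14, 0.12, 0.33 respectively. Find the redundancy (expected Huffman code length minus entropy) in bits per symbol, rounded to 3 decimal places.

Entropy H = −Σ p log₂ p ≈ 2.2078 bits.
Huffman merges: 3/25+7/50→13/50; 3/20+13/50→41/100; 13/50+33/100→59/100; 41/100+59/100→1. L = 113/50 ≈ 2.2600.
L − H = 2.2600 − 2.2078 = 0.052 bits.

0.052 bits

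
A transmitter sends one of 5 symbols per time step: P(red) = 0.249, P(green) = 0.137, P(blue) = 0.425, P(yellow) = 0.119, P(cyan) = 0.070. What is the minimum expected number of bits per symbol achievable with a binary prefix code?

2.09 bits/symbol

Repeatedly combine the two least-probable nodes; the expected code length is the sum of the merged weights.
merge 7/100 + 119/1000 → 189/1000
merge 137/1000 + 189/1000 → 163/500
merge 249/1000 + 163/500 → 23/40
merge 17/40 + 23/40 → 1
L = 189/1000 + 163/500 + 23/40 + 1 = 209/100 = 2.09 bits/symbol.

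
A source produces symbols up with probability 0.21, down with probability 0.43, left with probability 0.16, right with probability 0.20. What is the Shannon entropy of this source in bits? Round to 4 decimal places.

1.8838 bits

H = −Σ pᵢ log₂ pᵢ.
−0.21·log₂(0.21) = 0.4728
−0.43·log₂(0.43) = 0.5236
−0.16·log₂(0.16) = 0.4230
−0.20·log₂(0.20) = 0.4644
Sum ≈ 1.8838 → 1.8838 bits.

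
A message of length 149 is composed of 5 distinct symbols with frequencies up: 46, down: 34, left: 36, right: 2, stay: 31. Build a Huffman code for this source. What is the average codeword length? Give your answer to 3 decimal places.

2.221 bits/symbol

Probabilities are the counts divided by 149.
Repeatedly combine the two least-probable nodes; the expected code length is the sum of the merged weights.
merge 2/149 + 31/149 → 33/149
merge 33/149 + 34/149 → 67/149
merge 36/149 + 46/149 → 82/149
merge 67/149 + 82/149 → 1
L = 33/149 + 67/149 + 82/149 + 1 = 331/149 ≈ 2.221 bits/symbol.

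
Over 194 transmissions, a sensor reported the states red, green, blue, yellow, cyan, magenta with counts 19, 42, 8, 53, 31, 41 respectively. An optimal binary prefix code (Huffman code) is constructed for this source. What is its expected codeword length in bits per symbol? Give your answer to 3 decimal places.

2.438 bits/symbol

Probabilities are the counts divided by 194.
Repeatedly combine the two least-probable nodes; the expected code length is the sum of the merged weights.
merge 4/97 + 19/194 → 27/194
merge 27/194 + 31/194 → 29/97
merge 41/194 + 21/97 → 83/194
merge 53/194 + 29/97 → 111/194
merge 83/194 + 111/194 → 1
L = 27/194 + 29/97 + 83/194 + 111/194 + 1 = 473/194 ≈ 2.438 bits/symbol.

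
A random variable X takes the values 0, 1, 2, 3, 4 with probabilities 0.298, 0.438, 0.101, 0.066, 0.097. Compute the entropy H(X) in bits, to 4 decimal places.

1.9615 bits

H = −Σ pᵢ log₂ pᵢ.
−0.298·log₂(0.298) = 0.5205
−0.438·log₂(0.438) = 0.5217
−0.101·log₂(0.101) = 0.3341
−0.066·log₂(0.066) = 0.2588
−0.097·log₂(0.097) = 0.3265
Sum ≈ 1.9615 → 1.9615 bits.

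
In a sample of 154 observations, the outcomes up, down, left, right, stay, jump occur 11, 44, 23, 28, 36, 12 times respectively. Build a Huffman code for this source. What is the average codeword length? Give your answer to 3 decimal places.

Probabilities are the counts divided by 154.
Repeatedly combine the two least-probable nodes; the expected code length is the sum of the merged weights.
merge 1/14 + 6/77 → 23/154
merge 23/154 + 23/154 → 23/77
merge 2/11 + 18/77 → 32/77
merge 2/7 + 23/77 → 45/77
merge 32/77 + 45/77 → 1
L = 23/154 + 23/77 + 32/77 + 45/77 + 1 = 377/154 ≈ 2.448 bits/symbol.

2.448 bits/symbol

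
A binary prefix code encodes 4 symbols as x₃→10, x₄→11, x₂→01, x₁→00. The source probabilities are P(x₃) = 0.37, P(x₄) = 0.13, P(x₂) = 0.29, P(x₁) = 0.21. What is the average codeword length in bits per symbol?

2 bits/symbol

L̄ = Σ pᵢ·ℓᵢ = 0.37·2 + 0.13·2 + 0.29·2 + 0.21·2 = 2 bits/symbol.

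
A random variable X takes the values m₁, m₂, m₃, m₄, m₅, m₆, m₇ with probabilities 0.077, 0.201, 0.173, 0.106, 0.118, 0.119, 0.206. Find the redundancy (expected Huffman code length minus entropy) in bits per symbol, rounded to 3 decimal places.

0.046 bits

Entropy H = −Σ p log₂ p ≈ 2.7300 bits.
Huffman merges: 77/1000+53/500→183/1000; 59/500+119/1000→237/1000; 173/1000+183/1000→89/250; 201/1000+103/500→407/1000; 237/1000+89/250→593/1000; 407/1000+593/1000→1. L = 347/125 ≈ 2.7760.
L − H = 2.7760 − 2.7300 = 0.046 bits.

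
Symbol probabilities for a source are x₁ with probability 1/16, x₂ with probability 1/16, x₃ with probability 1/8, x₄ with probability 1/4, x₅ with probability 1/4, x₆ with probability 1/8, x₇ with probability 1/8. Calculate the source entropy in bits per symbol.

2.625 bits

Each probability is a power of 1/2, so log₂(1/p) is an integer.
H = Σ p·log₂(1/p) = 1/16·4 + 1/16·4 + 1/8·3 + 1/4·2 + 1/4·2 + 1/8·3 + 1/8·3 = 2.625 bits.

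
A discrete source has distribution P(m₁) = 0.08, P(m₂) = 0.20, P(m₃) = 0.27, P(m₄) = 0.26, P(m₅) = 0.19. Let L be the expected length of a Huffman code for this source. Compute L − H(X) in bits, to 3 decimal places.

0.044 bits

Entropy H = −Σ p log₂ p ≈ 2.2264 bits.
Huffman merges: 2/25+19/100→27/100; 1/5+13/50→23/50; 27/100+27/100→27/50; 23/50+27/50→1. L = 227/100 ≈ 2.2700.
L − H = 2.2700 − 2.2264 = 0.044 bits.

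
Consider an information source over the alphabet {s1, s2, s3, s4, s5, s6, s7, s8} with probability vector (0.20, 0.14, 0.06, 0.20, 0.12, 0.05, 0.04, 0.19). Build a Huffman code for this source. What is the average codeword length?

2.84 bits/symbol

Repeatedly combine the two least-probable nodes; the expected code length is the sum of the merged weights.
merge 1/25 + 1/20 → 9/100
merge 3/50 + 9/100 → 3/20
merge 3/25 + 7/50 → 13/50
merge 3/20 + 19/100 → 17/50
merge 1/5 + 1/5 → 2/5
merge 13/50 + 17/50 → 3/5
merge 2/5 + 3/5 → 1
L = 9/100 + 3/20 + 13/50 + 17/50 + 2/5 + 3/5 + 1 = 71/25 = 2.84 bits/symbol.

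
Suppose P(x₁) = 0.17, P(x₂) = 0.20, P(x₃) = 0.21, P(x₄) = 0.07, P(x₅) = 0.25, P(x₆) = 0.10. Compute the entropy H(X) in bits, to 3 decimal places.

2.473 bits

H = −Σ pᵢ log₂ pᵢ.
−0.17·log₂(0.17) = 0.4346
−0.20·log₂(0.20) = 0.4644
−0.21·log₂(0.21) = 0.4728
−0.07·log₂(0.07) = 0.2686
−0.25·log₂(0.25) = 0.5000
−0.10·log₂(0.10) = 0.3322
Sum ≈ 2.4725 → 2.473 bits.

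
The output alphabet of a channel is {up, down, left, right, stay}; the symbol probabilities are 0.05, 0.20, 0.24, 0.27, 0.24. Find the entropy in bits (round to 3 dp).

H = −Σ pᵢ log₂ pᵢ.
−0.05·log₂(0.05) = 0.2161
−0.20·log₂(0.20) = 0.4644
−0.24·log₂(0.24) = 0.4941
−0.27·log₂(0.27) = 0.5100
−0.24·log₂(0.24) = 0.4941
Sum ≈ 2.1788 → 2.179 bits.

2.179 bits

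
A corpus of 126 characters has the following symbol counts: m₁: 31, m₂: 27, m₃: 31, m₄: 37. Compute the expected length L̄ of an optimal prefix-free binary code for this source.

2 bits/symbol

Probabilities are the counts divided by 126.
Repeatedly combine the two least-probable nodes; the expected code length is the sum of the merged weights.
merge 3/14 + 31/126 → 29/63
merge 31/126 + 37/126 → 34/63
merge 29/63 + 34/63 → 1
L = 29/63 + 34/63 + 1 = 2 bits/symbol.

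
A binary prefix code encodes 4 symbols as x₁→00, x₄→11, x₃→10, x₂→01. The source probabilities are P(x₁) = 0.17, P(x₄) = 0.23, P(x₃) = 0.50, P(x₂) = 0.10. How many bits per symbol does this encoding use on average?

2 bits/symbol

L̄ = Σ pᵢ·ℓᵢ = 0.17·2 + 0.23·2 + 0.50·2 + 0.10·2 = 2 bits/symbol.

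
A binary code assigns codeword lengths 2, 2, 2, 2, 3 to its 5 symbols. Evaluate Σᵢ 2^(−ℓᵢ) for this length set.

1.125

With common denominator 2^3 = 8: Σ 2^(−ℓᵢ) = 2/8 + 2/8 + 2/8 + 2/8 + 1/8 = 9/8 = 1.125.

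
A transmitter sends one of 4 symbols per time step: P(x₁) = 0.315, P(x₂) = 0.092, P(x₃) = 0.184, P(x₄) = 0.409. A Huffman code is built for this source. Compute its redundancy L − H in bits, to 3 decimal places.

0.048 bits

Entropy H = −Σ p log₂ p ≈ 1.8186 bits.
Huffman merges: 23/250+23/125→69/250; 69/250+63/200→591/1000; 409/1000+591/1000→1. L = 1867/1000 ≈ 1.8670.
L − H = 1.8670 − 1.8186 = 0.048 bits.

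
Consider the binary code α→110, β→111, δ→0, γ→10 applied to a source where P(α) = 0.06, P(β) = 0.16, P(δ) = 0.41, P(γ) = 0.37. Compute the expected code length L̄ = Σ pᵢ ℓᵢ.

L̄ = Σ pᵢ·ℓᵢ = 0.06·3 + 0.16·3 + 0.41·1 + 0.37·2 = 1.81 bits/symbol.

1.81 bits/symbol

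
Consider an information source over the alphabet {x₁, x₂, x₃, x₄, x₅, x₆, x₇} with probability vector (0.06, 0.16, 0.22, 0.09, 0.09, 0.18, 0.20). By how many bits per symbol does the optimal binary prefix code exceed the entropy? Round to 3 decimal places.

Entropy H = −Σ p log₂ p ≈ 2.6821 bits.
Huffman merges: 3/50+9/100→3/20; 9/100+3/20→6/25; 4/25+9/50→17/50; 1/5+11/50→21/50; 6/25+17/50→29/50; 21/50+29/50→1. L = 273/100 ≈ 2.7300.
L − H = 2.7300 − 2.6821 = 0.048 bits.

0.048 bits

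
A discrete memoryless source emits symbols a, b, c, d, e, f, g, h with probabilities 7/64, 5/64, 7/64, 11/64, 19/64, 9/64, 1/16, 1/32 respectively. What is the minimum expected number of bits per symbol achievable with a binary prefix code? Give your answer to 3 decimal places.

2.797 bits/symbol

Repeatedly combine the two least-probable nodes; the expected code length is the sum of the merged weights.
merge 1/32 + 1/16 → 3/32
merge 5/64 + 3/32 → 11/64
merge 7/64 + 7/64 → 7/32
merge 9/64 + 11/64 → 5/16
merge 11/64 + 7/32 → 25/64
merge 19/64 + 5/16 → 39/64
merge 25/64 + 39/64 → 1
L = 3/32 + 11/64 + 7/32 + 5/16 + 25/64 + 39/64 + 1 = 179/64 ≈ 2.797 bits/symbol.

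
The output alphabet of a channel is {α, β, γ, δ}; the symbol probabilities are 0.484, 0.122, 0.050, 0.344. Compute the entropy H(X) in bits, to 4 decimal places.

H = −Σ pᵢ log₂ pᵢ.
−0.484·log₂(0.484) = 0.5067
−0.122·log₂(0.122) = 0.3703
−0.050·log₂(0.050) = 0.2161
−0.344·log₂(0.344) = 0.5296
Sum ≈ 1.6227 → 1.6227 bits.

1.6227 bits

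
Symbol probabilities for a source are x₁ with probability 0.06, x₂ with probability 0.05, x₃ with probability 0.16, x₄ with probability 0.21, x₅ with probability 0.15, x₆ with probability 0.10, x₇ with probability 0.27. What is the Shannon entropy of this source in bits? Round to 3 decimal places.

2.608 bits

H = −Σ pᵢ log₂ pᵢ.
−0.06·log₂(0.06) = 0.2435
−0.05·log₂(0.05) = 0.2161
−0.16·log₂(0.16) = 0.4230
−0.21·log₂(0.21) = 0.4728
−0.15·log₂(0.15) = 0.4105
−0.10·log₂(0.10) = 0.3322
−0.27·log₂(0.27) = 0.5100
Sum ≈ 2.6082 → 2.608 bits.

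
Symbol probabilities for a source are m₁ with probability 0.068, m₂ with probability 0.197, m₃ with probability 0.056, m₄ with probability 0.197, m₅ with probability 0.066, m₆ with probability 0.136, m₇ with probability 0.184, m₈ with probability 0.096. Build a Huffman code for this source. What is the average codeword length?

2.892 bits/symbol

Repeatedly combine the two least-probable nodes; the expected code length is the sum of the merged weights.
merge 7/125 + 33/500 → 61/500
merge 17/250 + 12/125 → 41/250
merge 61/500 + 17/125 → 129/500
merge 41/250 + 23/125 → 87/250
merge 197/1000 + 197/1000 → 197/500
merge 129/500 + 87/250 → 303/500
merge 197/500 + 303/500 → 1
L = 61/500 + 41/250 + 129/500 + 87/250 + 197/500 + 303/500 + 1 = 723/250 = 2.892 bits/symbol.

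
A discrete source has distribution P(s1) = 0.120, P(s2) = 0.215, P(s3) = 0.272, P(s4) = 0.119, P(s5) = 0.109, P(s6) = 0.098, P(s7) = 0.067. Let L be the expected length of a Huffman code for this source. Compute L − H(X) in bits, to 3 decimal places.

Entropy H = −Σ p log₂ p ≈ 2.6584 bits.
Huffman merges: 67/1000+49/500→33/200; 109/1000+119/1000→57/250; 3/25+33/200→57/200; 43/200+57/250→443/1000; 34/125+57/200→557/1000; 443/1000+557/1000→1. L = 1339/500 ≈ 2.6780.
L − H = 2.6780 − 2.6584 = 0.020 bits.

0.020 bits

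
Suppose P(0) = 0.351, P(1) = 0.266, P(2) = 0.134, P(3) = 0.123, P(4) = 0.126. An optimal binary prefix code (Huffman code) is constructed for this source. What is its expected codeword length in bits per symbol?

Repeatedly combine the two least-probable nodes; the expected code length is the sum of the merged weights.
merge 123/1000 + 63/500 → 249/1000
merge 67/500 + 249/1000 → 383/1000
merge 133/500 + 351/1000 → 617/1000
merge 383/1000 + 617/1000 → 1
L = 249/1000 + 383/1000 + 617/1000 + 1 = 2249/1000 = 2.249 bits/symbol.

2.249 bits/symbol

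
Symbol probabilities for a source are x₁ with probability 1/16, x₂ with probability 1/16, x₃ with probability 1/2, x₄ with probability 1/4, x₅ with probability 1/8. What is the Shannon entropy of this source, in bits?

Each probability is a power of 1/2, so log₂(1/p) is an integer.
H = Σ p·log₂(1/p) = 1/16·4 + 1/16·4 + 1/2·1 + 1/4·2 + 1/8·3 = 1.875 bits.

1.875 bits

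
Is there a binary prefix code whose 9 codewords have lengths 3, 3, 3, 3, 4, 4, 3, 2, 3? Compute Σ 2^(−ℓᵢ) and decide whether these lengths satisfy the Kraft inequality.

With common denominator 2^4 = 16: Σ 2^(−ℓᵢ) = 2/16 + 2/16 + 2/16 + 2/16 + 1/16 + 1/16 + 2/16 + 4/16 + 2/16 = 18/16 = 1.125.
Kraft's inequality requires Σ ≤ 1; here Σ = 1.125 > 1, so no such prefix code exists.

1.125; no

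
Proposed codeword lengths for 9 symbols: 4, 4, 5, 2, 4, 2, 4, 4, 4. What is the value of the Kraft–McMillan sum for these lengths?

With common denominator 2^5 = 32: Σ 2^(−ℓᵢ) = 2/32 + 2/32 + 1/32 + 8/32 + 2/32 + 8/32 + 2/32 + 2/32 + 2/32 = 29/32 = 0.90625.

0.90625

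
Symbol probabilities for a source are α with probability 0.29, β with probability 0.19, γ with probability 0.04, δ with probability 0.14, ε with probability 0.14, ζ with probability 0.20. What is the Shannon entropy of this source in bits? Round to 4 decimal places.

H = −Σ pᵢ log₂ pᵢ.
−0.29·log₂(0.29) = 0.5179
−0.19·log₂(0.19) = 0.4552
−0.04·log₂(0.04) = 0.1858
−0.14·log₂(0.14) = 0.3971
−0.14·log₂(0.14) = 0.3971
−0.20·log₂(0.20) = 0.4644
Sum ≈ 2.4175 → 2.4175 bits.

2.4175 bits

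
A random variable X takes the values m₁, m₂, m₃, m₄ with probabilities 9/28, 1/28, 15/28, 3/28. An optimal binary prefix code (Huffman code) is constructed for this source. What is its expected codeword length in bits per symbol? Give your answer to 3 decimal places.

1.607 bits/symbol

Repeatedly combine the two least-probable nodes; the expected code length is the sum of the merged weights.
merge 1/28 + 3/28 → 1/7
merge 1/7 + 9/28 → 13/28
merge 13/28 + 15/28 → 1
L = 1/7 + 13/28 + 1 = 45/28 ≈ 1.607 bits/symbol.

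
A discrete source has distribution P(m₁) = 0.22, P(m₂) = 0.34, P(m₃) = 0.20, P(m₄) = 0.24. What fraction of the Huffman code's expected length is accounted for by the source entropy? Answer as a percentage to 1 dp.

98.4%

Entropy H = −Σ p log₂ p ≈ 1.9683 bits.
Huffman merges: 1/5+11/50→21/50; 6/25+17/50→29/50; 21/50+29/50→1. L = 2 ≈ 2.0000.
Efficiency = H/L = 1.9683/2.0000 = 98.4%.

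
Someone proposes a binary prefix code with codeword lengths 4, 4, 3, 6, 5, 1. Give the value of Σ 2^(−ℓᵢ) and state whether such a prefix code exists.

0.796875; yes

With common denominator 2^6 = 64: Σ 2^(−ℓᵢ) = 4/64 + 4/64 + 8/64 + 1/64 + 2/64 + 32/64 = 51/64 = 0.796875.
Kraft's inequality requires Σ ≤ 1; here Σ = 0.796875 ≤ 1, so such a prefix code exists.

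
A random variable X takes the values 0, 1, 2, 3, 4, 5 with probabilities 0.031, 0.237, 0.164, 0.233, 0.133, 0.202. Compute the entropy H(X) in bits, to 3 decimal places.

2.418 bits

H = −Σ pᵢ log₂ pᵢ.
−0.031·log₂(0.031) = 0.1554
−0.237·log₂(0.237) = 0.4923
−0.164·log₂(0.164) = 0.4278
−0.233·log₂(0.233) = 0.4897
−0.133·log₂(0.133) = 0.3871
−0.202·log₂(0.202) = 0.4661
Sum ≈ 2.4183 → 2.418 bits.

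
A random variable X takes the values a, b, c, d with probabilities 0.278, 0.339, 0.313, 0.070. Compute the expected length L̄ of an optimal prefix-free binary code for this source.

2 bits/symbol

Repeatedly combine the two least-probable nodes; the expected code length is the sum of the merged weights.
merge 7/100 + 139/500 → 87/250
merge 313/1000 + 339/1000 → 163/250
merge 87/250 + 163/250 → 1
L = 87/250 + 163/250 + 1 = 2 bits/symbol.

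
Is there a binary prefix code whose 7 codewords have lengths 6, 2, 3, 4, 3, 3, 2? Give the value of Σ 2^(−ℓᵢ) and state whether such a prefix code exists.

With common denominator 2^6 = 64: Σ 2^(−ℓᵢ) = 1/64 + 16/64 + 8/64 + 4/64 + 8/64 + 8/64 + 16/64 = 61/64 = 0.953125.
Kraft's inequality requires Σ ≤ 1; here Σ = 0.953125 ≤ 1, so such a prefix code exists.

0.953125; yes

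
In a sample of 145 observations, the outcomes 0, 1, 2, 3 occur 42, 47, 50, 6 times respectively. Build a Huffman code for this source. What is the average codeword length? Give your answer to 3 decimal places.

Probabilities are the counts divided by 145.
Repeatedly combine the two least-probable nodes; the expected code length is the sum of the merged weights.
merge 6/145 + 42/145 → 48/145
merge 47/145 + 48/145 → 19/29
merge 10/29 + 19/29 → 1
L = 48/145 + 19/29 + 1 = 288/145 ≈ 1.986 bits/symbol.

1.986 bits/symbol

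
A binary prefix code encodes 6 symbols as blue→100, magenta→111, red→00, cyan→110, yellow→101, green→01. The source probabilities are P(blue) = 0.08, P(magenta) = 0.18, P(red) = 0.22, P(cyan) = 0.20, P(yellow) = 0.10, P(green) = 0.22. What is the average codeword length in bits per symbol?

L̄ = Σ pᵢ·ℓᵢ = 0.08·3 + 0.18·3 + 0.22·2 + 0.20·3 + 0.10·3 + 0.22·2 = 2.56 bits/symbol.

2.56 bits/symbol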